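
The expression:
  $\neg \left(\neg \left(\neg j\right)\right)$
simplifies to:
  $\neg j$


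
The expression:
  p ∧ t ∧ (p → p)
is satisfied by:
  {t: True, p: True}


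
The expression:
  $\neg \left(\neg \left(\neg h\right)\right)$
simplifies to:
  $\neg h$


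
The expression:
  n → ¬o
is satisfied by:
  {o: False, n: False}
  {n: True, o: False}
  {o: True, n: False}


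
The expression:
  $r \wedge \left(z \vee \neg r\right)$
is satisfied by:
  {r: True, z: True}


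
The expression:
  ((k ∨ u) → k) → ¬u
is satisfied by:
  {u: False, k: False}
  {k: True, u: False}
  {u: True, k: False}


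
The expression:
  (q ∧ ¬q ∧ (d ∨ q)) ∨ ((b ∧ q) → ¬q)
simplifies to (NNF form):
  ¬b ∨ ¬q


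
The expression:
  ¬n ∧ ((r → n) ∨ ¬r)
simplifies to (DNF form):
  ¬n ∧ ¬r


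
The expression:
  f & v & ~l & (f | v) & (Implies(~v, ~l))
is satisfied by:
  {f: True, v: True, l: False}


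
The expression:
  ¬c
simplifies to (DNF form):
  ¬c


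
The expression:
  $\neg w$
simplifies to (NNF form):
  $\neg w$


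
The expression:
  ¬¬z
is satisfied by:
  {z: True}


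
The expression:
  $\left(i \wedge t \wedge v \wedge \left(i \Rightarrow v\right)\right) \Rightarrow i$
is always true.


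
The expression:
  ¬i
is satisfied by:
  {i: False}


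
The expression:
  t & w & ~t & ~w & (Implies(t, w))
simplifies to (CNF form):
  False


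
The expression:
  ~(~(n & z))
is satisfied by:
  {z: True, n: True}


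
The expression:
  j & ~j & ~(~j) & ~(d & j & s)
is never true.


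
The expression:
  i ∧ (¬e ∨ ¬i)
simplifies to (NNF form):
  i ∧ ¬e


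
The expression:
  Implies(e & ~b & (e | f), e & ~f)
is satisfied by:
  {b: True, e: False, f: False}
  {e: False, f: False, b: False}
  {f: True, b: True, e: False}
  {f: True, e: False, b: False}
  {b: True, e: True, f: False}
  {e: True, b: False, f: False}
  {f: True, e: True, b: True}


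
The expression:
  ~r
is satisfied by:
  {r: False}


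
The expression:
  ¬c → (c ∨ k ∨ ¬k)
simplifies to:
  True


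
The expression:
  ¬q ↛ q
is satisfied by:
  {q: False}


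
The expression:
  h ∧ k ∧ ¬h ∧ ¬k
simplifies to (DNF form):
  False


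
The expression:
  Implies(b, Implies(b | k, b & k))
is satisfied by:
  {k: True, b: False}
  {b: False, k: False}
  {b: True, k: True}


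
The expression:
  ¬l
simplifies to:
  ¬l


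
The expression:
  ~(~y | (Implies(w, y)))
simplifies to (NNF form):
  False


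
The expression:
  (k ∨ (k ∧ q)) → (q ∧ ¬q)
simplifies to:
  ¬k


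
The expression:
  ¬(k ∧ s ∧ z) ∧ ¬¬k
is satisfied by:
  {k: True, s: False, z: False}
  {z: True, k: True, s: False}
  {s: True, k: True, z: False}


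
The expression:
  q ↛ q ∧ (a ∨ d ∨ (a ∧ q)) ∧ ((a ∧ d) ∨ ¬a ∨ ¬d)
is never true.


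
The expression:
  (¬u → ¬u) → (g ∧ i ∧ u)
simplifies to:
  g ∧ i ∧ u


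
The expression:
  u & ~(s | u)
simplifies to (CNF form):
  False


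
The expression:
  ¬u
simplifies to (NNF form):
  ¬u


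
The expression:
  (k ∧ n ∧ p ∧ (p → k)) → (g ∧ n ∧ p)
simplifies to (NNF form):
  g ∨ ¬k ∨ ¬n ∨ ¬p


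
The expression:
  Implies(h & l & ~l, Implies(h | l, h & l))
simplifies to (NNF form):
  True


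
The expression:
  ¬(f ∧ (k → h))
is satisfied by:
  {k: True, h: False, f: False}
  {h: False, f: False, k: False}
  {k: True, h: True, f: False}
  {h: True, k: False, f: False}
  {f: True, k: True, h: False}


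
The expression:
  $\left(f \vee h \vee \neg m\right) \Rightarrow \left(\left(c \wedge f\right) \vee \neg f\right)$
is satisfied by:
  {c: True, f: False}
  {f: False, c: False}
  {f: True, c: True}


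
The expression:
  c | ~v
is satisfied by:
  {c: True, v: False}
  {v: False, c: False}
  {v: True, c: True}


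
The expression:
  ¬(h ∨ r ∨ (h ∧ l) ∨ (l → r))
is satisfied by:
  {l: True, r: False, h: False}


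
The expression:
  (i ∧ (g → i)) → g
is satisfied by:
  {g: True, i: False}
  {i: False, g: False}
  {i: True, g: True}


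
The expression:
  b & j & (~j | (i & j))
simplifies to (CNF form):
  b & i & j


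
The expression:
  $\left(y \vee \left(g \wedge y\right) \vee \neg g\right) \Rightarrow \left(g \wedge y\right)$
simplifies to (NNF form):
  $g$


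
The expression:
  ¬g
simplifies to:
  ¬g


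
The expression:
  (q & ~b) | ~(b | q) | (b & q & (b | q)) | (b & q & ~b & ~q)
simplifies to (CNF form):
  q | ~b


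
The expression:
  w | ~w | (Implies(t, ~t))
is always true.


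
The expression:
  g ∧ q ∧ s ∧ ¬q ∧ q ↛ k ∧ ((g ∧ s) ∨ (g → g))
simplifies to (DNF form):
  False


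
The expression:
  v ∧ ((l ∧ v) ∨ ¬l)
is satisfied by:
  {v: True}


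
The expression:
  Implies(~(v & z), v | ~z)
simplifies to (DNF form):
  v | ~z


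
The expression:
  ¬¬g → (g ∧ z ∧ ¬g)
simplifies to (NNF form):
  ¬g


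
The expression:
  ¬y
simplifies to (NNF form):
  ¬y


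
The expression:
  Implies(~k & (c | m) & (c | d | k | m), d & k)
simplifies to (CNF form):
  (k | ~c) & (k | ~m)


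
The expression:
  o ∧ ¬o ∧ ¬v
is never true.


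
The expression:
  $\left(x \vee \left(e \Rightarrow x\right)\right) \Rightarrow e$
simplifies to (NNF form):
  $e$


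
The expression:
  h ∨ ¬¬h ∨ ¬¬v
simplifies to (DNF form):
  h ∨ v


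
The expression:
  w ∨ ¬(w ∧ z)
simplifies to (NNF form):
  True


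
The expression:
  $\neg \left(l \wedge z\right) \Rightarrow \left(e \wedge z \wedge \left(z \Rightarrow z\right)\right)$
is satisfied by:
  {z: True, l: True, e: True}
  {z: True, l: True, e: False}
  {z: True, e: True, l: False}


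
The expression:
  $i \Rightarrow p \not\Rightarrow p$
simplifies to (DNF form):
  $\neg i$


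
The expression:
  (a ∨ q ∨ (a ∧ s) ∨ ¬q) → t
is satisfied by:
  {t: True}


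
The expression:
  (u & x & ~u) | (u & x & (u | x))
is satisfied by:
  {u: True, x: True}


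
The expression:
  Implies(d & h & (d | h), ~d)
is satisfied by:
  {h: False, d: False}
  {d: True, h: False}
  {h: True, d: False}


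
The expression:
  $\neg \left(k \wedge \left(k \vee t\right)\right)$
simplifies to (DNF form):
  $\neg k$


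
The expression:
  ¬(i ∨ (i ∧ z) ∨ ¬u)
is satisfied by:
  {u: True, i: False}


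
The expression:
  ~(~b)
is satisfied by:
  {b: True}


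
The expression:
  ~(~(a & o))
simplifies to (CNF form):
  a & o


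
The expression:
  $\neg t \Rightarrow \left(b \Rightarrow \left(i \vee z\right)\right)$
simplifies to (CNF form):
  $i \vee t \vee z \vee \neg b$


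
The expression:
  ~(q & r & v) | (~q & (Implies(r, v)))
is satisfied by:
  {v: False, q: False, r: False}
  {r: True, v: False, q: False}
  {q: True, v: False, r: False}
  {r: True, q: True, v: False}
  {v: True, r: False, q: False}
  {r: True, v: True, q: False}
  {q: True, v: True, r: False}


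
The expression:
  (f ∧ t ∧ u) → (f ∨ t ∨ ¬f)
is always true.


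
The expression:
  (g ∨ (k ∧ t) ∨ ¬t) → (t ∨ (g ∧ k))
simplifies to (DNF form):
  t ∨ (g ∧ k)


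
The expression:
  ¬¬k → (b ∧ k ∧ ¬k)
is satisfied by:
  {k: False}


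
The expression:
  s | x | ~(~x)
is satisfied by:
  {x: True, s: True}
  {x: True, s: False}
  {s: True, x: False}


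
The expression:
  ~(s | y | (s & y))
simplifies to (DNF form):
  ~s & ~y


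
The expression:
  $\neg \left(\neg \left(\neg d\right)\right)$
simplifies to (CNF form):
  $\neg d$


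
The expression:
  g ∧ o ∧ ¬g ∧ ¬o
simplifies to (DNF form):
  False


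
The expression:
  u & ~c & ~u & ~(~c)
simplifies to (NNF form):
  False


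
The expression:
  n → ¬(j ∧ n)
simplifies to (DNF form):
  ¬j ∨ ¬n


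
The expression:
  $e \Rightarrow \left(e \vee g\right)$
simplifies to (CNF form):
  $\text{True}$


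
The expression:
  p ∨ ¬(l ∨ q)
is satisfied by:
  {p: True, q: False, l: False}
  {p: True, l: True, q: False}
  {p: True, q: True, l: False}
  {p: True, l: True, q: True}
  {l: False, q: False, p: False}


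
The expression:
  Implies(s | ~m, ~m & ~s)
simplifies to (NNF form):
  ~s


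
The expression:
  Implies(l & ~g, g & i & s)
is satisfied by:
  {g: True, l: False}
  {l: False, g: False}
  {l: True, g: True}


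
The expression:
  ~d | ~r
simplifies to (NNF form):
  ~d | ~r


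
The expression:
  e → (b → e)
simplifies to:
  True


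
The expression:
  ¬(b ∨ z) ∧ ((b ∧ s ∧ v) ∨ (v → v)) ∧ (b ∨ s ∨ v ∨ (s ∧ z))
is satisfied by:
  {v: True, s: True, z: False, b: False}
  {v: True, z: False, s: False, b: False}
  {s: True, v: False, z: False, b: False}


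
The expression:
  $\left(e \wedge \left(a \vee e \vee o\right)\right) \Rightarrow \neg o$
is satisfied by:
  {e: False, o: False}
  {o: True, e: False}
  {e: True, o: False}


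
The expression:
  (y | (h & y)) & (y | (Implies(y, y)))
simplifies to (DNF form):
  y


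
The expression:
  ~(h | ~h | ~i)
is never true.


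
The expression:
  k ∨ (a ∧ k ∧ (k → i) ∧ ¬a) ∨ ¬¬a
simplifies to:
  a ∨ k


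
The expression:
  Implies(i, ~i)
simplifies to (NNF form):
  ~i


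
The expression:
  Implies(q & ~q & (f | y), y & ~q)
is always true.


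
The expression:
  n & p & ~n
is never true.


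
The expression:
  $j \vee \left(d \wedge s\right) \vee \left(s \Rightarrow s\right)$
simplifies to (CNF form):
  $\text{True}$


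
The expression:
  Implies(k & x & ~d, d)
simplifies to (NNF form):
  d | ~k | ~x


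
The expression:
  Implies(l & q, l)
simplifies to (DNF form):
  True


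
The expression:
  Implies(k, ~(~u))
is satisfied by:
  {u: True, k: False}
  {k: False, u: False}
  {k: True, u: True}


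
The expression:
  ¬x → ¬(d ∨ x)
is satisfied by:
  {x: True, d: False}
  {d: False, x: False}
  {d: True, x: True}


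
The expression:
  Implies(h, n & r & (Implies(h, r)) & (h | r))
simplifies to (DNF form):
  ~h | (n & r)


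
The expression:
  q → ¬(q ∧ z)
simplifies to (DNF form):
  ¬q ∨ ¬z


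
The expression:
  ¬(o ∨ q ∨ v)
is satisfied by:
  {q: False, v: False, o: False}


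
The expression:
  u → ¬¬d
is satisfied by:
  {d: True, u: False}
  {u: False, d: False}
  {u: True, d: True}


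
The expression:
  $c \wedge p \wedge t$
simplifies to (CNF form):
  $c \wedge p \wedge t$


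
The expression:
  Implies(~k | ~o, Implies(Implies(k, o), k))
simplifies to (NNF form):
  k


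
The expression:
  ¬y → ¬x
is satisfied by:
  {y: True, x: False}
  {x: False, y: False}
  {x: True, y: True}


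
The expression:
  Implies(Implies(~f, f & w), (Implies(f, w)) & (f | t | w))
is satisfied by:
  {w: True, f: False}
  {f: False, w: False}
  {f: True, w: True}


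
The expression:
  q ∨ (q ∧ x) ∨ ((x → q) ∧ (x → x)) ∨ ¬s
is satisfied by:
  {q: True, s: False, x: False}
  {s: False, x: False, q: False}
  {x: True, q: True, s: False}
  {x: True, s: False, q: False}
  {q: True, s: True, x: False}
  {s: True, q: False, x: False}
  {x: True, s: True, q: True}


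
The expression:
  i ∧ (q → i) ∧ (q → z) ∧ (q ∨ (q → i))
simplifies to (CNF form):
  i ∧ (z ∨ ¬q)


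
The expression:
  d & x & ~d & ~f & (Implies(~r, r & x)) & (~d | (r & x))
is never true.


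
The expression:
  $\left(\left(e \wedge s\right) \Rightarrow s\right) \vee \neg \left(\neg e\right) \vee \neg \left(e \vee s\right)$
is always true.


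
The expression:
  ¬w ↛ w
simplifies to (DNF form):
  True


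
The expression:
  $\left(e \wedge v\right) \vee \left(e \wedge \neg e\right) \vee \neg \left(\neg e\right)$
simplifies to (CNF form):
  $e$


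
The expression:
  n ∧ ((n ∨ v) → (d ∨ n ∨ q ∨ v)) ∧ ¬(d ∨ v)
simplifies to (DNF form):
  n ∧ ¬d ∧ ¬v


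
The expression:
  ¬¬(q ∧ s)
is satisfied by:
  {s: True, q: True}


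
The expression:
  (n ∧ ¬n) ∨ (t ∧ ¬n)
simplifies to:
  t ∧ ¬n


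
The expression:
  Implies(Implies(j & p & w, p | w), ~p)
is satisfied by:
  {p: False}


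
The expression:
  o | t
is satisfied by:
  {t: True, o: True}
  {t: True, o: False}
  {o: True, t: False}


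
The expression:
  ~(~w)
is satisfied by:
  {w: True}


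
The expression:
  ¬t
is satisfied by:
  {t: False}


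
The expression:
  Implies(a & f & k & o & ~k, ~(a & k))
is always true.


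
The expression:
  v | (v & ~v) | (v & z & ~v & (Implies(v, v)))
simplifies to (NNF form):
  v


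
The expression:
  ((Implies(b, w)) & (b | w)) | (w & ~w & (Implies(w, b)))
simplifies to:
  w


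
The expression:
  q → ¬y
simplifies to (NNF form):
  ¬q ∨ ¬y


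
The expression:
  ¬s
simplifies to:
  ¬s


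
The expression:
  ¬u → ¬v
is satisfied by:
  {u: True, v: False}
  {v: False, u: False}
  {v: True, u: True}


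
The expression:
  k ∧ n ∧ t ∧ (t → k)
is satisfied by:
  {t: True, n: True, k: True}


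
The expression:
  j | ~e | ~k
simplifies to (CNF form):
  j | ~e | ~k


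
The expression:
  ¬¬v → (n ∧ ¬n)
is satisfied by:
  {v: False}


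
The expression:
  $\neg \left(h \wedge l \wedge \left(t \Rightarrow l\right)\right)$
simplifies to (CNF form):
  $\neg h \vee \neg l$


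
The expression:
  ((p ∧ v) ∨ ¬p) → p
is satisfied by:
  {p: True}


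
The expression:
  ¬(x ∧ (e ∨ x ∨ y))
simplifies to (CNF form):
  ¬x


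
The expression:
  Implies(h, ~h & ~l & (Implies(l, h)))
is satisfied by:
  {h: False}


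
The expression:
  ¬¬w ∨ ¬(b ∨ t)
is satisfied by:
  {w: True, t: False, b: False}
  {b: True, w: True, t: False}
  {w: True, t: True, b: False}
  {b: True, w: True, t: True}
  {b: False, t: False, w: False}


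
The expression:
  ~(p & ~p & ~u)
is always true.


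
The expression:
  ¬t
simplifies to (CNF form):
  ¬t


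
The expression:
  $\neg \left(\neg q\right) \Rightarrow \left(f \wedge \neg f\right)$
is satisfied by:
  {q: False}


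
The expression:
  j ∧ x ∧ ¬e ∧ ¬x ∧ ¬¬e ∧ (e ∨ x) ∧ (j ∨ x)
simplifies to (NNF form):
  False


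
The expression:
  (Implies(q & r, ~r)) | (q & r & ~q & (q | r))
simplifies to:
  ~q | ~r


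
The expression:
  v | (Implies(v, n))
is always true.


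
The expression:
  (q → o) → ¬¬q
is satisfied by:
  {q: True}


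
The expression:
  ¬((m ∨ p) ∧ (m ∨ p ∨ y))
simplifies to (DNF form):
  ¬m ∧ ¬p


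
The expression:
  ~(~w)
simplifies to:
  w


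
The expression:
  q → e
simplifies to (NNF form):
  e ∨ ¬q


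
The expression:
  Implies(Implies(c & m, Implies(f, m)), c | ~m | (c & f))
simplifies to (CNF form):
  c | ~m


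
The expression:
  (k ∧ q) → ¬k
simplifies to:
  ¬k ∨ ¬q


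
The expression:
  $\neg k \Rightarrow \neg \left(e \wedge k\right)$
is always true.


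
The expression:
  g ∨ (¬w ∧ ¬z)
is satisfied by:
  {g: True, z: False, w: False}
  {g: True, w: True, z: False}
  {g: True, z: True, w: False}
  {g: True, w: True, z: True}
  {w: False, z: False, g: False}


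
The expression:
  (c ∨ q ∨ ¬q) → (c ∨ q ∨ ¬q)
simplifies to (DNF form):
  True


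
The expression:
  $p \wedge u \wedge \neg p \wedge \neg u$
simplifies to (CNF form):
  $\text{False}$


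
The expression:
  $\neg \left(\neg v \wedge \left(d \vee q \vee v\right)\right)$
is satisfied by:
  {v: True, d: False, q: False}
  {v: True, q: True, d: False}
  {v: True, d: True, q: False}
  {v: True, q: True, d: True}
  {q: False, d: False, v: False}


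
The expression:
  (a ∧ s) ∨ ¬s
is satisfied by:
  {a: True, s: False}
  {s: False, a: False}
  {s: True, a: True}


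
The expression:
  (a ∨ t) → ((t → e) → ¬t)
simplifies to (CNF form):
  ¬e ∨ ¬t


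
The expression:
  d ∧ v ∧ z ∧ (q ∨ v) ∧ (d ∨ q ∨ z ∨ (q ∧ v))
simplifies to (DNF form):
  d ∧ v ∧ z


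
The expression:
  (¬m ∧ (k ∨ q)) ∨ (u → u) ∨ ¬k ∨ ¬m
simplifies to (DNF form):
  True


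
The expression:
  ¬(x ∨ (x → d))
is never true.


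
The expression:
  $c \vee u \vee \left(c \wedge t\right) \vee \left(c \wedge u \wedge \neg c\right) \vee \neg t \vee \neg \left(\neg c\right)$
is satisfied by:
  {c: True, u: True, t: False}
  {c: True, u: False, t: False}
  {u: True, c: False, t: False}
  {c: False, u: False, t: False}
  {c: True, t: True, u: True}
  {c: True, t: True, u: False}
  {t: True, u: True, c: False}


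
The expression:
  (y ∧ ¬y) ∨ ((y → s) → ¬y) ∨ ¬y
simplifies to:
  ¬s ∨ ¬y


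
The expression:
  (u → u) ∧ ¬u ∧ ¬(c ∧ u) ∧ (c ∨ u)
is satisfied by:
  {c: True, u: False}


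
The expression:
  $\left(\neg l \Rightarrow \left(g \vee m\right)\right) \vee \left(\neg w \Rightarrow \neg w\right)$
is always true.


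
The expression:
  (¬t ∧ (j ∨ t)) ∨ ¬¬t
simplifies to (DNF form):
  j ∨ t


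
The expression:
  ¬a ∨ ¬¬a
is always true.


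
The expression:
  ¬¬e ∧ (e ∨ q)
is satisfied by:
  {e: True}


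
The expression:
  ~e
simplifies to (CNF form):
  ~e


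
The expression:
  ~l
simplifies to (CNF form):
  ~l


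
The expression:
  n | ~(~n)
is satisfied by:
  {n: True}


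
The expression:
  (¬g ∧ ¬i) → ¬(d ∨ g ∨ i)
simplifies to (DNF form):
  g ∨ i ∨ ¬d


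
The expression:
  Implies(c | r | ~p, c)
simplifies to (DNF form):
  c | (p & ~r)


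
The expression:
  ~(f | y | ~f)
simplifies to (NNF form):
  False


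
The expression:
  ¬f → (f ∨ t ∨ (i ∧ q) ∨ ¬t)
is always true.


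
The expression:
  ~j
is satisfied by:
  {j: False}


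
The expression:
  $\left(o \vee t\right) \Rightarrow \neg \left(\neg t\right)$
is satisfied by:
  {t: True, o: False}
  {o: False, t: False}
  {o: True, t: True}


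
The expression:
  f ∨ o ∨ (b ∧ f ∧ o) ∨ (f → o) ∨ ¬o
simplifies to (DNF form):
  True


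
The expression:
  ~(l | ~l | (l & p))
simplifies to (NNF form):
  False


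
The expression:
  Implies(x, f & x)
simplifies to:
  f | ~x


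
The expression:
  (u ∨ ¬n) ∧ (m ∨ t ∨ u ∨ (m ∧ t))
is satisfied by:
  {u: True, t: True, m: True, n: False}
  {u: True, t: True, m: False, n: False}
  {u: True, m: True, t: False, n: False}
  {u: True, m: False, t: False, n: False}
  {n: True, u: True, t: True, m: True}
  {n: True, u: True, t: True, m: False}
  {n: True, u: True, t: False, m: True}
  {n: True, u: True, t: False, m: False}
  {t: True, m: True, u: False, n: False}
  {t: True, u: False, m: False, n: False}
  {m: True, u: False, t: False, n: False}


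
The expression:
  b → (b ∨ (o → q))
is always true.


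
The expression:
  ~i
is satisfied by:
  {i: False}


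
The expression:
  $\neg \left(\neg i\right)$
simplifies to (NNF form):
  $i$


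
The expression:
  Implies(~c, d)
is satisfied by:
  {d: True, c: True}
  {d: True, c: False}
  {c: True, d: False}


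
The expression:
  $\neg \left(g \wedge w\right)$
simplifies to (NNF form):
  $\neg g \vee \neg w$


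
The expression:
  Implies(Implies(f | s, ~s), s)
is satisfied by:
  {s: True}


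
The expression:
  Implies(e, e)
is always true.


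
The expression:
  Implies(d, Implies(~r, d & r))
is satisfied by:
  {r: True, d: False}
  {d: False, r: False}
  {d: True, r: True}


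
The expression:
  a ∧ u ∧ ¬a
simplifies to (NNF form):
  False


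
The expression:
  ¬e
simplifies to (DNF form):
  ¬e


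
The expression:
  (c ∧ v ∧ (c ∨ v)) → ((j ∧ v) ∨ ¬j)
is always true.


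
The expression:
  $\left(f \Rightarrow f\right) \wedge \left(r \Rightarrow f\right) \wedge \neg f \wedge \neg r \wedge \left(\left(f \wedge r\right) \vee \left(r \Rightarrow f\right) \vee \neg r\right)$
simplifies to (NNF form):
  $\neg f \wedge \neg r$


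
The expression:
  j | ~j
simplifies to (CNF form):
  True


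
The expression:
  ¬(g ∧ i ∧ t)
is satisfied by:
  {g: False, t: False, i: False}
  {i: True, g: False, t: False}
  {t: True, g: False, i: False}
  {i: True, t: True, g: False}
  {g: True, i: False, t: False}
  {i: True, g: True, t: False}
  {t: True, g: True, i: False}


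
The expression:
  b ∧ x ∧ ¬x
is never true.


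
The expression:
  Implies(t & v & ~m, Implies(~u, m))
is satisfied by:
  {u: True, m: True, v: False, t: False}
  {u: True, v: False, t: False, m: False}
  {m: True, v: False, t: False, u: False}
  {m: False, v: False, t: False, u: False}
  {u: True, t: True, m: True, v: False}
  {u: True, t: True, m: False, v: False}
  {t: True, m: True, u: False, v: False}
  {t: True, u: False, v: False, m: False}
  {m: True, u: True, v: True, t: False}
  {u: True, v: True, m: False, t: False}
  {m: True, v: True, u: False, t: False}
  {v: True, u: False, t: False, m: False}
  {u: True, t: True, v: True, m: True}
  {u: True, t: True, v: True, m: False}
  {t: True, v: True, m: True, u: False}


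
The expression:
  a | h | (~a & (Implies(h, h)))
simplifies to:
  True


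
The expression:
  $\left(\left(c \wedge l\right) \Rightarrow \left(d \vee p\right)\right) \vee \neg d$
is always true.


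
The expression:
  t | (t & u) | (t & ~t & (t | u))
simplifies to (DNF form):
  t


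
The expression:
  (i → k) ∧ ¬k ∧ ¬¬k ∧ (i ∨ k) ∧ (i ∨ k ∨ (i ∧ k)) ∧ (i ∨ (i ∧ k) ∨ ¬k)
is never true.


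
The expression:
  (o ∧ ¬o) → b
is always true.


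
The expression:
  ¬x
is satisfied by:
  {x: False}


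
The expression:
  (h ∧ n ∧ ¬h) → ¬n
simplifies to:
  True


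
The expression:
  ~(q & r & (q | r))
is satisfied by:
  {q: False, r: False}
  {r: True, q: False}
  {q: True, r: False}


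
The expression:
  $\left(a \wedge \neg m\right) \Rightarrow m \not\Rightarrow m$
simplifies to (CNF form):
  $m \vee \neg a$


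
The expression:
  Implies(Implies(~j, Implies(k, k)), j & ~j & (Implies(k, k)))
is never true.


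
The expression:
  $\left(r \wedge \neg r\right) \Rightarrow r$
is always true.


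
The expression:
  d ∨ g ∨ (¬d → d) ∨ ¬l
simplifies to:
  d ∨ g ∨ ¬l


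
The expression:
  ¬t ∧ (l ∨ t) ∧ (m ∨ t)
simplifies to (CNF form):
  l ∧ m ∧ ¬t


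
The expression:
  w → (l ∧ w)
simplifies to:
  l ∨ ¬w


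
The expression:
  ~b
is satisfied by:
  {b: False}


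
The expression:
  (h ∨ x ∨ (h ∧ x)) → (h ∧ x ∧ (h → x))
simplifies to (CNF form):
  (h ∨ ¬h) ∧ (h ∨ ¬x) ∧ (x ∨ ¬h) ∧ (x ∨ ¬x)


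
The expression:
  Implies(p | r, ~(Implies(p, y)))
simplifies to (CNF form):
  (p | ~p) & (p | ~r) & (~p | ~y) & (~r | ~y)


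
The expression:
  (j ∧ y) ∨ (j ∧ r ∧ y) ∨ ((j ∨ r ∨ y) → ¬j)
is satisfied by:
  {y: True, j: False}
  {j: False, y: False}
  {j: True, y: True}


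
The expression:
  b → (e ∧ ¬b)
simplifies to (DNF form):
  ¬b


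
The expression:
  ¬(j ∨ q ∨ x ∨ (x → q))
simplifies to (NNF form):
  False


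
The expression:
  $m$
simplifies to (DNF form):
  $m$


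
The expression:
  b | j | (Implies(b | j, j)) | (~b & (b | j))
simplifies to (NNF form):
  True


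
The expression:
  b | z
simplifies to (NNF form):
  b | z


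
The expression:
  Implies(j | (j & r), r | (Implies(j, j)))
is always true.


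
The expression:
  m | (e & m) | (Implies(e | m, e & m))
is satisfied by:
  {m: True, e: False}
  {e: False, m: False}
  {e: True, m: True}


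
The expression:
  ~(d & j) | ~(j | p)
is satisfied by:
  {d: False, j: False}
  {j: True, d: False}
  {d: True, j: False}


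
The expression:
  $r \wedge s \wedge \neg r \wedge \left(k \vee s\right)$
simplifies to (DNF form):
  $\text{False}$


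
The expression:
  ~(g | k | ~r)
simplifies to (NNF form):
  r & ~g & ~k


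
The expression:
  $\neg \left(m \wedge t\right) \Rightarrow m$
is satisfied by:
  {m: True}


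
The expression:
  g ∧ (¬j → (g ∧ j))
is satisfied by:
  {j: True, g: True}


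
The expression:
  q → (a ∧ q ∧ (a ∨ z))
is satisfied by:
  {a: True, q: False}
  {q: False, a: False}
  {q: True, a: True}


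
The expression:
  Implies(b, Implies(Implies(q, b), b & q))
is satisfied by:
  {q: True, b: False}
  {b: False, q: False}
  {b: True, q: True}


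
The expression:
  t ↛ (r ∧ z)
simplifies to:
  t ∧ (¬r ∨ ¬z)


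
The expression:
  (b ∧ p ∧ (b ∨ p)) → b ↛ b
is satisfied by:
  {p: False, b: False}
  {b: True, p: False}
  {p: True, b: False}


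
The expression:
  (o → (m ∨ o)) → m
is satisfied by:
  {m: True}


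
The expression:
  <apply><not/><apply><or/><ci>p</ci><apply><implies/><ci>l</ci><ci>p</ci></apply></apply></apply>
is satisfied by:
  {l: True, p: False}


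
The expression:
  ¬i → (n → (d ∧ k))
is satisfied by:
  {i: True, k: True, d: True, n: False}
  {i: True, k: True, d: False, n: False}
  {i: True, d: True, k: False, n: False}
  {i: True, d: False, k: False, n: False}
  {k: True, d: True, i: False, n: False}
  {k: True, i: False, d: False, n: False}
  {k: False, d: True, i: False, n: False}
  {k: False, i: False, d: False, n: False}
  {i: True, n: True, k: True, d: True}
  {i: True, n: True, k: True, d: False}
  {i: True, n: True, d: True, k: False}
  {i: True, n: True, d: False, k: False}
  {n: True, k: True, d: True, i: False}


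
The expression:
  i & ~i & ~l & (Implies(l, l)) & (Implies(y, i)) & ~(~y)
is never true.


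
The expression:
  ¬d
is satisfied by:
  {d: False}


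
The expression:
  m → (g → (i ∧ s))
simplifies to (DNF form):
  (i ∧ s) ∨ ¬g ∨ ¬m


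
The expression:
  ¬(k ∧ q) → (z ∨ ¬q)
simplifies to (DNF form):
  k ∨ z ∨ ¬q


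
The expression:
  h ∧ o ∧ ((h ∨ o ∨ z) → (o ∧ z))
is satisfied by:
  {h: True, z: True, o: True}


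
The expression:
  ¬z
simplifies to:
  ¬z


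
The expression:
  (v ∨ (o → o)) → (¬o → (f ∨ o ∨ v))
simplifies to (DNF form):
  f ∨ o ∨ v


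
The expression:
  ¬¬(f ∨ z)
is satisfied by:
  {z: True, f: True}
  {z: True, f: False}
  {f: True, z: False}


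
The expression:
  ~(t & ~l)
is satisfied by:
  {l: True, t: False}
  {t: False, l: False}
  {t: True, l: True}


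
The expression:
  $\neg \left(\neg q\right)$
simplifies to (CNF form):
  $q$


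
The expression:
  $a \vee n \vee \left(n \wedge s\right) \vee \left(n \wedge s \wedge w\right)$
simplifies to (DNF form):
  $a \vee n$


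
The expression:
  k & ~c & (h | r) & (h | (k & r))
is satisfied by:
  {r: True, h: True, k: True, c: False}
  {r: True, k: True, h: False, c: False}
  {h: True, k: True, r: False, c: False}


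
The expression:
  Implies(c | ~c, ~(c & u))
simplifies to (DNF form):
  ~c | ~u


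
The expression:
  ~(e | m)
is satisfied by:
  {e: False, m: False}


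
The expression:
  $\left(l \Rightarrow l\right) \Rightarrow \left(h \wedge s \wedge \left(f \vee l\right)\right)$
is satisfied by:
  {l: True, f: True, h: True, s: True}
  {l: True, h: True, s: True, f: False}
  {f: True, h: True, s: True, l: False}


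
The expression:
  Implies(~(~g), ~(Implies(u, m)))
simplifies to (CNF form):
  (u | ~g) & (~g | ~m)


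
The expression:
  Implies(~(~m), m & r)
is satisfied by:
  {r: True, m: False}
  {m: False, r: False}
  {m: True, r: True}


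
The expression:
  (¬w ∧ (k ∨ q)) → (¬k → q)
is always true.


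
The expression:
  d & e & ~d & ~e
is never true.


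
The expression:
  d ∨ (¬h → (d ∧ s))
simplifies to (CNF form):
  d ∨ h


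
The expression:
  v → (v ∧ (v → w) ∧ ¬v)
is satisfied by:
  {v: False}


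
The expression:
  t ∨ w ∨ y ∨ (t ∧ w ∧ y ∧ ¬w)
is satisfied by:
  {y: True, t: True, w: True}
  {y: True, t: True, w: False}
  {y: True, w: True, t: False}
  {y: True, w: False, t: False}
  {t: True, w: True, y: False}
  {t: True, w: False, y: False}
  {w: True, t: False, y: False}


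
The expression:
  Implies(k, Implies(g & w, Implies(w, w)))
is always true.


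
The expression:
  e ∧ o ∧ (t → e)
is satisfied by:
  {e: True, o: True}


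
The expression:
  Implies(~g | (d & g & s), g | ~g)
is always true.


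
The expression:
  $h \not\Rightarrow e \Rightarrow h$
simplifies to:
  $\text{True}$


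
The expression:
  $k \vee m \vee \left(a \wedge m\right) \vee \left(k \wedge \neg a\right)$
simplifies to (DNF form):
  $k \vee m$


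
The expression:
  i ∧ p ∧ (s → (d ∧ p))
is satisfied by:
  {d: True, i: True, p: True, s: False}
  {i: True, p: True, d: False, s: False}
  {d: True, s: True, i: True, p: True}


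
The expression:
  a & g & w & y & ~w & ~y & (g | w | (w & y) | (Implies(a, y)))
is never true.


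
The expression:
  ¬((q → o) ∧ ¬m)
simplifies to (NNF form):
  m ∨ (q ∧ ¬o)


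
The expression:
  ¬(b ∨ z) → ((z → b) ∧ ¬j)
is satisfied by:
  {b: True, z: True, j: False}
  {b: True, z: False, j: False}
  {z: True, b: False, j: False}
  {b: False, z: False, j: False}
  {j: True, b: True, z: True}
  {j: True, b: True, z: False}
  {j: True, z: True, b: False}


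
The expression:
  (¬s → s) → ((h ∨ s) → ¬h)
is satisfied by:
  {s: False, h: False}
  {h: True, s: False}
  {s: True, h: False}


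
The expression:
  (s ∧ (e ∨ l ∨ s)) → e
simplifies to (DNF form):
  e ∨ ¬s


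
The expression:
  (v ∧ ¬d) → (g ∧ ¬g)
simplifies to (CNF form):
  d ∨ ¬v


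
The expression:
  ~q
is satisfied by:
  {q: False}


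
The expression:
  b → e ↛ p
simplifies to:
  (e ∧ ¬p) ∨ ¬b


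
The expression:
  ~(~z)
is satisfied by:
  {z: True}


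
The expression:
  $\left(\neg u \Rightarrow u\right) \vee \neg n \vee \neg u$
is always true.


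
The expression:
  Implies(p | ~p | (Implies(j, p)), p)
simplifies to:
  p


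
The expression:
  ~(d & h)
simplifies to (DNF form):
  ~d | ~h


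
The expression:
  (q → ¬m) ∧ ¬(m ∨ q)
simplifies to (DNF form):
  ¬m ∧ ¬q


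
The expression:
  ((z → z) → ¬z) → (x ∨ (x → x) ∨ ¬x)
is always true.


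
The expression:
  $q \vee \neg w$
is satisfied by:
  {q: True, w: False}
  {w: False, q: False}
  {w: True, q: True}


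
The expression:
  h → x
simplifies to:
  x ∨ ¬h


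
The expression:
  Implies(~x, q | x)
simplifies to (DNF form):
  q | x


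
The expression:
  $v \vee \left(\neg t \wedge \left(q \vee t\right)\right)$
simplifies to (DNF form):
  $v \vee \left(q \wedge \neg t\right)$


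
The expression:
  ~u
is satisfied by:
  {u: False}


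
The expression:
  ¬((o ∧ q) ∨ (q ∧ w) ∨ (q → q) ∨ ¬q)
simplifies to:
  False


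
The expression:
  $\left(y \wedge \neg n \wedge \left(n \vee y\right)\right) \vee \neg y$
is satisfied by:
  {y: False, n: False}
  {n: True, y: False}
  {y: True, n: False}


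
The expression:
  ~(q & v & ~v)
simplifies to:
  True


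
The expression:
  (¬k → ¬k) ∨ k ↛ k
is always true.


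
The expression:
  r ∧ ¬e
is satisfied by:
  {r: True, e: False}


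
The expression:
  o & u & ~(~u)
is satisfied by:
  {u: True, o: True}


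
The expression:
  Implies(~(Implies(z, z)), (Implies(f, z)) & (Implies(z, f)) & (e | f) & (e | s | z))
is always true.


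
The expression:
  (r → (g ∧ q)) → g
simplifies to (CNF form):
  g ∨ r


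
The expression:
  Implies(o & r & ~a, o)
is always true.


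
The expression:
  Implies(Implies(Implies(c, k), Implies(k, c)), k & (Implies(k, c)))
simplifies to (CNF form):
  k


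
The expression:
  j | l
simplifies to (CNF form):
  j | l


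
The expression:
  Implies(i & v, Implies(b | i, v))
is always true.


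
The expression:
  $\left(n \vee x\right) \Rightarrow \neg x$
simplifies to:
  $\neg x$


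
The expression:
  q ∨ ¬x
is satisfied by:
  {q: True, x: False}
  {x: False, q: False}
  {x: True, q: True}


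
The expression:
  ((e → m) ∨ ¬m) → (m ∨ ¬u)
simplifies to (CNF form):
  m ∨ ¬u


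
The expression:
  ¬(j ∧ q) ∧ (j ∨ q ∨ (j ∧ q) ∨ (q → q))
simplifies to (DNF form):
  ¬j ∨ ¬q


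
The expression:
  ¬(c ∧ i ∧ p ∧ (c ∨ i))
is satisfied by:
  {p: False, c: False, i: False}
  {i: True, p: False, c: False}
  {c: True, p: False, i: False}
  {i: True, c: True, p: False}
  {p: True, i: False, c: False}
  {i: True, p: True, c: False}
  {c: True, p: True, i: False}


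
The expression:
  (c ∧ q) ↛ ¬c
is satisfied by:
  {c: True, q: True}


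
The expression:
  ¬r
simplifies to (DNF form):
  ¬r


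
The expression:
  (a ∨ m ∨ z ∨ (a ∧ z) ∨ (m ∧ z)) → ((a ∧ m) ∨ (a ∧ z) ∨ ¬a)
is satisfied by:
  {z: True, m: True, a: False}
  {z: True, m: False, a: False}
  {m: True, z: False, a: False}
  {z: False, m: False, a: False}
  {a: True, z: True, m: True}
  {a: True, z: True, m: False}
  {a: True, m: True, z: False}


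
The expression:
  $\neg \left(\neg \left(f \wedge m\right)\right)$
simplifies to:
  $f \wedge m$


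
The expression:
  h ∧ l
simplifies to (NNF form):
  h ∧ l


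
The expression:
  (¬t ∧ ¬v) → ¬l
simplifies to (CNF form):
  t ∨ v ∨ ¬l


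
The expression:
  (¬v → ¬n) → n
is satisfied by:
  {n: True}


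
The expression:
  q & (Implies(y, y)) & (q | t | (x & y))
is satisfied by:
  {q: True}


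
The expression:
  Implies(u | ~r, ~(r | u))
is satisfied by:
  {u: False}


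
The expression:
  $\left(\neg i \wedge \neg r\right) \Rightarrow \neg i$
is always true.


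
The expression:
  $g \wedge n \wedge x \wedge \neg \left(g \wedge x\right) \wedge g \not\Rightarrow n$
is never true.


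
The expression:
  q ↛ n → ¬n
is always true.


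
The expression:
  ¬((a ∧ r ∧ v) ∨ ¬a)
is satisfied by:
  {a: True, v: False, r: False}
  {a: True, r: True, v: False}
  {a: True, v: True, r: False}


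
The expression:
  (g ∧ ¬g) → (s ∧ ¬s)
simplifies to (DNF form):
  True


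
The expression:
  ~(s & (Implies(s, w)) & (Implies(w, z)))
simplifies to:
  ~s | ~w | ~z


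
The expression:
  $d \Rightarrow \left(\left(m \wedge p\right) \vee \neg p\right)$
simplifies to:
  $m \vee \neg d \vee \neg p$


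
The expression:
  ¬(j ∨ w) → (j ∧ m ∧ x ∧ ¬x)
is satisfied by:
  {w: True, j: True}
  {w: True, j: False}
  {j: True, w: False}


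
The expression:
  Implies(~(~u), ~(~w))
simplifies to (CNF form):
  w | ~u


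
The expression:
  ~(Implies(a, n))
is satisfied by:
  {a: True, n: False}


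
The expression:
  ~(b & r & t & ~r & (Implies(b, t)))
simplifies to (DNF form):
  True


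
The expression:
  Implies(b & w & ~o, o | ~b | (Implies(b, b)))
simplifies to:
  True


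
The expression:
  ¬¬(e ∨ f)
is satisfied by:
  {e: True, f: True}
  {e: True, f: False}
  {f: True, e: False}


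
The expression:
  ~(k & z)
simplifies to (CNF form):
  ~k | ~z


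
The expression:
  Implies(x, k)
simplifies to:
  k | ~x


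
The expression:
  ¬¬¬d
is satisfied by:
  {d: False}


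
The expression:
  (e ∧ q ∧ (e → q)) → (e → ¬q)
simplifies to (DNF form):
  ¬e ∨ ¬q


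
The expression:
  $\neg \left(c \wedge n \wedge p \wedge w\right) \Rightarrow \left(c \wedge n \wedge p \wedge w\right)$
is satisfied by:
  {c: True, p: True, w: True, n: True}


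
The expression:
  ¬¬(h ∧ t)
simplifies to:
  h ∧ t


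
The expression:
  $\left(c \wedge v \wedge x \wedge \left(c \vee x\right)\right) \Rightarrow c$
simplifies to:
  $\text{True}$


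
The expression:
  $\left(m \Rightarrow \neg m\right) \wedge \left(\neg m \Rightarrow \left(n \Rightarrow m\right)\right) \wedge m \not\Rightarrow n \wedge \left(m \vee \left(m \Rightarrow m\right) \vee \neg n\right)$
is never true.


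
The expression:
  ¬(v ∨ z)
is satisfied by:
  {v: False, z: False}


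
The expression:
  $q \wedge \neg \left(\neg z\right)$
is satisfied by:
  {z: True, q: True}


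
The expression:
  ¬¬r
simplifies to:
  r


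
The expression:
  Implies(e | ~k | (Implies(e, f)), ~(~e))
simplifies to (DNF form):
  e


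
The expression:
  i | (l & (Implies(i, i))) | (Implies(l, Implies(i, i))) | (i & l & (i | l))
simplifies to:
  True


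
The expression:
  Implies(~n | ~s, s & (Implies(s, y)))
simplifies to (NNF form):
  s & (n | y)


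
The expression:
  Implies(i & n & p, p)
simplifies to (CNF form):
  True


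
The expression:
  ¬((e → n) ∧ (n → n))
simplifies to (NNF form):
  e ∧ ¬n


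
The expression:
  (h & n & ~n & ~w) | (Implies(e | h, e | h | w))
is always true.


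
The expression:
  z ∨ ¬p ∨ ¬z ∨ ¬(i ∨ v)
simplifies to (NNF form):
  True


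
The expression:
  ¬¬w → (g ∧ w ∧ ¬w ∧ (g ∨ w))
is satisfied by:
  {w: False}


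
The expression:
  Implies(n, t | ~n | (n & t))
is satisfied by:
  {t: True, n: False}
  {n: False, t: False}
  {n: True, t: True}


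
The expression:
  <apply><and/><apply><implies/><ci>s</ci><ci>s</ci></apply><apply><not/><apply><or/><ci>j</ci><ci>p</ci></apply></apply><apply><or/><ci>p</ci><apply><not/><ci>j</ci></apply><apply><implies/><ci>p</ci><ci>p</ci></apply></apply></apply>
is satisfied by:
  {p: False, j: False}


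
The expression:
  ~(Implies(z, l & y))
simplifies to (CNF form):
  z & (~l | ~y)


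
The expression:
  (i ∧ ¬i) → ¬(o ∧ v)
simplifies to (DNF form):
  True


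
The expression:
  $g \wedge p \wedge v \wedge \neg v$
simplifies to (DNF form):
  $\text{False}$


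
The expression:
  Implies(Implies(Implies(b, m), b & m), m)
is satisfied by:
  {m: True, b: False}
  {b: False, m: False}
  {b: True, m: True}


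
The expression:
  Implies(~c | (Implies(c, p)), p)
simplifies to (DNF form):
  c | p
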